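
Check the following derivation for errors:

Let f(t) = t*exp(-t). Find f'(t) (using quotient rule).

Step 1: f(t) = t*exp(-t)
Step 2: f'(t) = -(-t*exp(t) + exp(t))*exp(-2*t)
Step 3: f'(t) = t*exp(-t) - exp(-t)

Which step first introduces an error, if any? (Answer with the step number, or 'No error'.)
Step 2

Step 2 is incorrect due to a sign flip.
The step shows: -(-t*exp(t) + exp(t))*exp(-2*t)
The correct value should be: (-t*exp(t) + exp(t))*exp(-2*t)

Explanation: The sign of the whole expression was flipped: the term (-t*exp(t) + exp(t))*exp(-2*t) was incorrectly written as -(-t*exp(t) + exp(t))*exp(-2*t)
The later steps are derived from this incorrect expression, so the error originates in Step 2.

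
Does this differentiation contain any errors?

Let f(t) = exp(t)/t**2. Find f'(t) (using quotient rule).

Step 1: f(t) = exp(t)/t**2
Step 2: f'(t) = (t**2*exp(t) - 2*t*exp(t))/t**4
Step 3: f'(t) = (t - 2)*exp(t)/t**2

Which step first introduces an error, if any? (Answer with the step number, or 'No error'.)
Step 3

Step 3 is incorrect due to a wrong exponent.
The step shows: (t - 2)*exp(t)/t**2
The correct value should be: (t - 2)*exp(t)/t**3

Explanation: The exponent -3 on t was incorrectly written as -2: the term (t - 2)*exp(t)/t**3 was incorrectly written as (t - 2)*exp(t)/t**2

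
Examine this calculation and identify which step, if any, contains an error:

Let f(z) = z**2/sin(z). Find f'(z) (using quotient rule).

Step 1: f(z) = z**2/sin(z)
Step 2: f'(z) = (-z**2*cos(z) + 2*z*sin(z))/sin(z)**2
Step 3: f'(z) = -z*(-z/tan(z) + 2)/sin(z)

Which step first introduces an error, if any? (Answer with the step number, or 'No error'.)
Step 3

Step 3 is incorrect due to a sign flip.
The step shows: -z*(-z/tan(z) + 2)/sin(z)
The correct value should be: z*(-z/tan(z) + 2)/sin(z)

Explanation: The sign of the whole expression was flipped: the term z*(-z/tan(z) + 2)/sin(z) was incorrectly written as -z*(-z/tan(z) + 2)/sin(z)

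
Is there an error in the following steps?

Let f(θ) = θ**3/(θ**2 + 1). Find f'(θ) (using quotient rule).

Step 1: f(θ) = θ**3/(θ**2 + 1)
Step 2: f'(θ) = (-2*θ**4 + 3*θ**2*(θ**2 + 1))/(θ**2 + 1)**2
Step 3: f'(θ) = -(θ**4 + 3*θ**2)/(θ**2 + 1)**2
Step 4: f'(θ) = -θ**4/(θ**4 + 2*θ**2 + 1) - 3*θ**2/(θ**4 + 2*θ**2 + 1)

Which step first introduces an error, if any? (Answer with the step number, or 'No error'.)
Step 3

Step 3 is incorrect due to a sign flip.
The step shows: -(θ**4 + 3*θ**2)/(θ**2 + 1)**2
The correct value should be: (θ**4 + 3*θ**2)/(θ**2 + 1)**2

Explanation: The sign of the whole expression was flipped: the term (θ**4 + 3*θ**2)/(θ**2 + 1)**2 was incorrectly written as -(θ**4 + 3*θ**2)/(θ**2 + 1)**2
The later steps are derived from this incorrect expression, so the error originates in Step 3.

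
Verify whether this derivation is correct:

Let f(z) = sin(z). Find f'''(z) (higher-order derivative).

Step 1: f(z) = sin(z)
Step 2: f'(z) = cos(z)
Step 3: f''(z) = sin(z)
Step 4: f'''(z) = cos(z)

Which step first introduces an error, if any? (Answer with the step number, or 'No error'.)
Step 3

Step 3 is incorrect due to a sign flip.
The step shows: sin(z)
The correct value should be: -sin(z)

Explanation: The sign of the whole expression was flipped: the term -sin(z) was incorrectly written as sin(z)
The later steps are derived from this incorrect expression, so the error originates in Step 3.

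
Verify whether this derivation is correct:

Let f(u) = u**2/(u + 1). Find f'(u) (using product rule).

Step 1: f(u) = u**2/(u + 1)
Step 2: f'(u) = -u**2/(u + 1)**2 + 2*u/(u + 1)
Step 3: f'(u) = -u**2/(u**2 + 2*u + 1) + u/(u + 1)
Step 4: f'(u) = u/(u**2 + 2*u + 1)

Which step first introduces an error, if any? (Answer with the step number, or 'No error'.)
Step 3

Step 3 is incorrect due to a wrong coefficient.
The step shows: -u**2/(u**2 + 2*u + 1) + u/(u + 1)
The correct value should be: -u**2/(u**2 + 2*u + 1) + 2*u/(u + 1)

Explanation: The coefficient 2 was incorrectly written as 1: the term 2*u/(u + 1) was incorrectly written as u/(u + 1)
The later steps are derived from this incorrect expression, so the error originates in Step 3.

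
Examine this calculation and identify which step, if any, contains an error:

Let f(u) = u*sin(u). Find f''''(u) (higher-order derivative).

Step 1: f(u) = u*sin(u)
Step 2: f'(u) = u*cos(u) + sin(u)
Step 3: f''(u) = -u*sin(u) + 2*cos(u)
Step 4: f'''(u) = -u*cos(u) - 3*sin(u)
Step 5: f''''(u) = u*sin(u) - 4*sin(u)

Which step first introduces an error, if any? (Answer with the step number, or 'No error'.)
Step 5

Step 5 is incorrect due to a wrong trig function.
The step shows: u*sin(u) - 4*sin(u)
The correct value should be: u*sin(u) - 4*cos(u)

Explanation: cos(u) was incorrectly written as sin(u): the term -4*cos(u) was incorrectly written as -4*sin(u)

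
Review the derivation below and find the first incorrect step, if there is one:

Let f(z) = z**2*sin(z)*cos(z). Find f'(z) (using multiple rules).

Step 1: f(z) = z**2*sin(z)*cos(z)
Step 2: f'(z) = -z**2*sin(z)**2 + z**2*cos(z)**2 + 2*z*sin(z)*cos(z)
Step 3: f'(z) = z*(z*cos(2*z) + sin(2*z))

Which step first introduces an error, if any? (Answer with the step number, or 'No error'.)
No error

All steps in this derivation are correct.
The final answer f'(z) = z*(z*cos(2*z) + sin(2*z)) is valid.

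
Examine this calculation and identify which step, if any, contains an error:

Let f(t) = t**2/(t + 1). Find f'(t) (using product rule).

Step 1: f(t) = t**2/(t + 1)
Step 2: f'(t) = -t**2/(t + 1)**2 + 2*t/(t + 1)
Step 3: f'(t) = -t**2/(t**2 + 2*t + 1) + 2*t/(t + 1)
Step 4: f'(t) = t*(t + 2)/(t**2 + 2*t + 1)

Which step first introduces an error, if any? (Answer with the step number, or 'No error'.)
No error

All steps in this derivation are correct.
The final answer f'(t) = t*(t + 2)/(t**2 + 2*t + 1) is valid.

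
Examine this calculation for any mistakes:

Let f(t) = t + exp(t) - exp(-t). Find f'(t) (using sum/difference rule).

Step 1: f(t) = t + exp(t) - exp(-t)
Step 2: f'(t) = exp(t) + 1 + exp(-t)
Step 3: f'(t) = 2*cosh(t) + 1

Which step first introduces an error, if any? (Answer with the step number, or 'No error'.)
No error

All steps in this derivation are correct.
The final answer f'(t) = 2*cosh(t) + 1 is valid.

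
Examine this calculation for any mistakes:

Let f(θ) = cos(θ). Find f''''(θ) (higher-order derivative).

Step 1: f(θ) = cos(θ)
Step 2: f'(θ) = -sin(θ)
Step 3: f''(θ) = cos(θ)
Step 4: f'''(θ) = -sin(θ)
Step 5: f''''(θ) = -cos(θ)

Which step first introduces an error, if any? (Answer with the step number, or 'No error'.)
Step 3

Step 3 is incorrect due to a sign flip.
The step shows: cos(θ)
The correct value should be: -cos(θ)

Explanation: The sign of the whole expression was flipped: the term -cos(θ) was incorrectly written as cos(θ)
The later steps are derived from this incorrect expression, so the error originates in Step 3.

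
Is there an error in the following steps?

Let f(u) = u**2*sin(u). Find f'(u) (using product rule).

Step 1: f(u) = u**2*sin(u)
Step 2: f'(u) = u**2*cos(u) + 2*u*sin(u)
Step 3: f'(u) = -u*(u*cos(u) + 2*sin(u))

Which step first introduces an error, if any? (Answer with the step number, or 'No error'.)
Step 3

Step 3 is incorrect due to a sign flip.
The step shows: -u*(u*cos(u) + 2*sin(u))
The correct value should be: u*(u*cos(u) + 2*sin(u))

Explanation: The sign of the whole expression was flipped: the term u*(u*cos(u) + 2*sin(u)) was incorrectly written as -u*(u*cos(u) + 2*sin(u))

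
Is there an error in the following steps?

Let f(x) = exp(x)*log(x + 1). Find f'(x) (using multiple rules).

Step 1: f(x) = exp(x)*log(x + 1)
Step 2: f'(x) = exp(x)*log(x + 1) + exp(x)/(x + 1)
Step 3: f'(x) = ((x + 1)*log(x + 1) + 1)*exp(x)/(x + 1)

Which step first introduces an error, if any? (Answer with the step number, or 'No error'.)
No error

All steps in this derivation are correct.
The final answer f'(x) = ((x + 1)*log(x + 1) + 1)*exp(x)/(x + 1) is valid.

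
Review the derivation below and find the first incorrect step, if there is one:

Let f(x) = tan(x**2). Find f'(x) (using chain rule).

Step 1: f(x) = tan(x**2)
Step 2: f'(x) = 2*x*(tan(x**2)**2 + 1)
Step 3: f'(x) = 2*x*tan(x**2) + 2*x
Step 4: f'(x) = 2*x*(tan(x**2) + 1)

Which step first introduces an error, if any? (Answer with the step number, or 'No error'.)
Step 3

Step 3 is incorrect due to a wrong exponent.
The step shows: 2*x*tan(x**2) + 2*x
The correct value should be: 2*x*tan(x**2)**2 + 2*x

Explanation: The exponent 2 on tan(x**2) was incorrectly written as 1: the term 2*x*tan(x**2)**2 was incorrectly written as 2*x*tan(x**2)
The later steps are derived from this incorrect expression, so the error originates in Step 3.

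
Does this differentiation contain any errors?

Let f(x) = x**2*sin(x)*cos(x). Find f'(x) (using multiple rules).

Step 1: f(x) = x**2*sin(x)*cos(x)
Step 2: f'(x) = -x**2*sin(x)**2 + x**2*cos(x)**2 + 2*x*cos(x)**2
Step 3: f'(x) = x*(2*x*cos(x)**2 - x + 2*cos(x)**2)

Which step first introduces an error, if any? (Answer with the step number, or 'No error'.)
Step 2

Step 2 is incorrect due to a wrong trig function.
The step shows: -x**2*sin(x)**2 + x**2*cos(x)**2 + 2*x*cos(x)**2
The correct value should be: -x**2*sin(x)**2 + x**2*cos(x)**2 + 2*x*sin(x)*cos(x)

Explanation: sin(x) was incorrectly written as cos(x): the term 2*x*sin(x)*cos(x) was incorrectly written as 2*x*cos(x)**2
The later steps are derived from this incorrect expression, so the error originates in Step 2.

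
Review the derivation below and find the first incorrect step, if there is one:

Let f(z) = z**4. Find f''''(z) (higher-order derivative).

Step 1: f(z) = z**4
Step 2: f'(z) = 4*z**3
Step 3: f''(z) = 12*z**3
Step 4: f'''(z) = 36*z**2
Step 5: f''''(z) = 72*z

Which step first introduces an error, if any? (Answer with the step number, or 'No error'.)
Step 3

Step 3 is incorrect due to a wrong exponent.
The step shows: 12*z**3
The correct value should be: 12*z**2

Explanation: The exponent 2 on z was incorrectly written as 3: the term 12*z**2 was incorrectly written as 12*z**3
The later steps are derived from this incorrect expression, so the error originates in Step 3.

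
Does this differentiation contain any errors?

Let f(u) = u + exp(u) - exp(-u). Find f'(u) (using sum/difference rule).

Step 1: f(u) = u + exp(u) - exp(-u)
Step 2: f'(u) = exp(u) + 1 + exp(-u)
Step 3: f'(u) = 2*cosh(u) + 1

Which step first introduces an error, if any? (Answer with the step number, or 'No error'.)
No error

All steps in this derivation are correct.
The final answer f'(u) = 2*cosh(u) + 1 is valid.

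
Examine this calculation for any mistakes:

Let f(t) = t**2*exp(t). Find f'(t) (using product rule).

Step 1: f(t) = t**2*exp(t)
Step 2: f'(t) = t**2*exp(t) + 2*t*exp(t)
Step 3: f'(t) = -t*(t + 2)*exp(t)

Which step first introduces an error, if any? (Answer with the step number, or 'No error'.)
Step 3

Step 3 is incorrect due to a sign flip.
The step shows: -t*(t + 2)*exp(t)
The correct value should be: t*(t + 2)*exp(t)

Explanation: The sign of the whole expression was flipped: the term t*(t + 2)*exp(t) was incorrectly written as -t*(t + 2)*exp(t)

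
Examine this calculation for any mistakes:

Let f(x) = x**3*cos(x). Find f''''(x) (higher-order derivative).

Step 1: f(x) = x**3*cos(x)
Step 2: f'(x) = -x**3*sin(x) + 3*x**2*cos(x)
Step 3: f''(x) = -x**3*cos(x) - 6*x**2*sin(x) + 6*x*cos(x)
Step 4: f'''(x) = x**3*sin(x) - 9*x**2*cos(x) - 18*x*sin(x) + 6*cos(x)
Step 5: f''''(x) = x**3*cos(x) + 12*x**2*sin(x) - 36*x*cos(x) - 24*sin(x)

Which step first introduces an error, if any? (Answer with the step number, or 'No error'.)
No error

All steps in this derivation are correct.
The final answer f''''(x) = x**3*cos(x) + 12*x**2*sin(x) - 36*x*cos(x) - 24*sin(x) is valid.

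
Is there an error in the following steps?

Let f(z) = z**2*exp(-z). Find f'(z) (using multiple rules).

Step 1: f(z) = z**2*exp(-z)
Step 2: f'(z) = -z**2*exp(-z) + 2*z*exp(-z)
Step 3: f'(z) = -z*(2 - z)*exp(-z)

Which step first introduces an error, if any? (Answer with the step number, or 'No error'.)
Step 3

Step 3 is incorrect due to a sign flip.
The step shows: -z*(2 - z)*exp(-z)
The correct value should be: z*(2 - z)*exp(-z)

Explanation: The sign of the whole expression was flipped: the term z*(2 - z)*exp(-z) was incorrectly written as -z*(2 - z)*exp(-z)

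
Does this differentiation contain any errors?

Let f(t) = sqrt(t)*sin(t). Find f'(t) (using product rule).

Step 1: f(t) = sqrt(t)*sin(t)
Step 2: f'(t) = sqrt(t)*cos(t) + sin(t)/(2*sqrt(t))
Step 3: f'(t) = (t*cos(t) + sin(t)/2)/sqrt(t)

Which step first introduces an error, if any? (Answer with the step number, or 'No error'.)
No error

All steps in this derivation are correct.
The final answer f'(t) = (t*cos(t) + sin(t)/2)/sqrt(t) is valid.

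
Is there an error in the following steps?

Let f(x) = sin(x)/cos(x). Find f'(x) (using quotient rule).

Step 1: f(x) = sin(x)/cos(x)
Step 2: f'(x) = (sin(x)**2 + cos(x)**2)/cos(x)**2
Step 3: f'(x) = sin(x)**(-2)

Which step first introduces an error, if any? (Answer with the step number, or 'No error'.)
Step 3

Step 3 is incorrect due to a wrong trig function.
The step shows: sin(x)**(-2)
The correct value should be: cos(x)**(-2)

Explanation: cos(x) was incorrectly written as sin(x): the term cos(x)**(-2) was incorrectly written as sin(x)**(-2)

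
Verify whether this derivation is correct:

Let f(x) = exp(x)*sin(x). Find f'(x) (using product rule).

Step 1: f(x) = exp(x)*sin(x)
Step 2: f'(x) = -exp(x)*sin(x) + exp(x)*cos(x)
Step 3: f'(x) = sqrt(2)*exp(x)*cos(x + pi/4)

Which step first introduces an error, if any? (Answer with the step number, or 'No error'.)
Step 2

Step 2 is incorrect due to a sign flip.
The step shows: -exp(x)*sin(x) + exp(x)*cos(x)
The correct value should be: exp(x)*sin(x) + exp(x)*cos(x)

Explanation: The sign of one term was flipped: the term exp(x)*sin(x) was incorrectly written as -exp(x)*sin(x)
The later steps are derived from this incorrect expression, so the error originates in Step 2.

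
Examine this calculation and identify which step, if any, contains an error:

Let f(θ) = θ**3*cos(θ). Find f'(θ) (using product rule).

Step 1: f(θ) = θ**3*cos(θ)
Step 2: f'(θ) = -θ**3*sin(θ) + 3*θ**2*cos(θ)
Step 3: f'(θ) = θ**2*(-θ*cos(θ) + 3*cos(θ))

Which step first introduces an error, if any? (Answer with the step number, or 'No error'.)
Step 3

Step 3 is incorrect due to a wrong trig function.
The step shows: θ**2*(-θ*cos(θ) + 3*cos(θ))
The correct value should be: θ**2*(-θ*sin(θ) + 3*cos(θ))

Explanation: sin(θ) was incorrectly written as cos(θ): the term θ**2*(-θ*sin(θ) + 3*cos(θ)) was incorrectly written as θ**2*(-θ*cos(θ) + 3*cos(θ))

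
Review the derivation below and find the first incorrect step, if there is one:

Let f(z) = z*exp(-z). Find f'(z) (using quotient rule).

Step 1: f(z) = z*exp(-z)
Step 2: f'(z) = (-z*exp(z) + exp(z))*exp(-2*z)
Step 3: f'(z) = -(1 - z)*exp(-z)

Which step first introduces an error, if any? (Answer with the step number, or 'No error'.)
Step 3

Step 3 is incorrect due to a sign flip.
The step shows: -(1 - z)*exp(-z)
The correct value should be: (1 - z)*exp(-z)

Explanation: The sign of the whole expression was flipped: the term (1 - z)*exp(-z) was incorrectly written as -(1 - z)*exp(-z)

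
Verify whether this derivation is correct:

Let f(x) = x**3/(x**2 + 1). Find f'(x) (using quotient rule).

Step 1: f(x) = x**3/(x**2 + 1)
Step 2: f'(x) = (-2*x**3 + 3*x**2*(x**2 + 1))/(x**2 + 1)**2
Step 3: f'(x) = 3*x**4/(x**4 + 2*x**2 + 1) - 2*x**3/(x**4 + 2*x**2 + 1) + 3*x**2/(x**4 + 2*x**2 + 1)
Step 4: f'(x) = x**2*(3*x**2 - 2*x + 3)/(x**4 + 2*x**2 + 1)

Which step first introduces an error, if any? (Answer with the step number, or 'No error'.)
Step 2

Step 2 is incorrect due to a wrong exponent.
The step shows: (-2*x**3 + 3*x**2*(x**2 + 1))/(x**2 + 1)**2
The correct value should be: (-2*x**4 + 3*x**2*(x**2 + 1))/(x**2 + 1)**2

Explanation: The exponent 4 on x was incorrectly written as 3: the term (-2*x**4 + 3*x**2*(x**2 + 1))/(x**2 + 1)**2 was incorrectly written as (-2*x**3 + 3*x**2*(x**2 + 1))/(x**2 + 1)**2
The later steps are derived from this incorrect expression, so the error originates in Step 2.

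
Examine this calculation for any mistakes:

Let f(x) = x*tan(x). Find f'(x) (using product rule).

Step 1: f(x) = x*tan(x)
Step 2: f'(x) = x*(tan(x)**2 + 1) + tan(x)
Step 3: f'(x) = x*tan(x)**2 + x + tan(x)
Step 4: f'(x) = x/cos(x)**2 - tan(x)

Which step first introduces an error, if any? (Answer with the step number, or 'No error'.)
Step 4

Step 4 is incorrect due to a sign flip.
The step shows: x/cos(x)**2 - tan(x)
The correct value should be: x/cos(x)**2 + tan(x)

Explanation: The sign of one term was flipped: the term tan(x) was incorrectly written as -tan(x)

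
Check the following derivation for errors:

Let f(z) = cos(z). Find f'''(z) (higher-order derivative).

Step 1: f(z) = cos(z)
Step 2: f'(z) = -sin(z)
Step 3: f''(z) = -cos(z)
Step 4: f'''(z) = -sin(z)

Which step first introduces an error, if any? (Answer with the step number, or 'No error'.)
Step 4

Step 4 is incorrect due to a sign flip.
The step shows: -sin(z)
The correct value should be: sin(z)

Explanation: The sign of the whole expression was flipped: the term sin(z) was incorrectly written as -sin(z)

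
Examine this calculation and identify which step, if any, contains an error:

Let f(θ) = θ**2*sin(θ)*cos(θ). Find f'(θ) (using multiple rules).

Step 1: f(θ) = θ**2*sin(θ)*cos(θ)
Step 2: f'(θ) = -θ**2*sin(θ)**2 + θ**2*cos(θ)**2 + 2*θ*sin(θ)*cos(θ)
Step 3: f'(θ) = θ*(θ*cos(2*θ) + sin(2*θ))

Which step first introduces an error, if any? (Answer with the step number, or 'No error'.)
No error

All steps in this derivation are correct.
The final answer f'(θ) = θ*(θ*cos(2*θ) + sin(2*θ)) is valid.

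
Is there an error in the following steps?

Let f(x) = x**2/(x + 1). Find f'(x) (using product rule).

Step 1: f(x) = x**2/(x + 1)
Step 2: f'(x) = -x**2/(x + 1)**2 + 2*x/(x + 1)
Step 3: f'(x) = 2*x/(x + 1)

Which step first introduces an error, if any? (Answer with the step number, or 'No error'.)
Step 3

Step 3 is incorrect due to a dropped term.
The step shows: 2*x/(x + 1)
The correct value should be: -x**2/(x**2 + 2*x + 1) + 2*x/(x + 1)

Explanation: A term was dropped: the term -x**2/(x**2 + 2*x + 1) was incorrectly omitted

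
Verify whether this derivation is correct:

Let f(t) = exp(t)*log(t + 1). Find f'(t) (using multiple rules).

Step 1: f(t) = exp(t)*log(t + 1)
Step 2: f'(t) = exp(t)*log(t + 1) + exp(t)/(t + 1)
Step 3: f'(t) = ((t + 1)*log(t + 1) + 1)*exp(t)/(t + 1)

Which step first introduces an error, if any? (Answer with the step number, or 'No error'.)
No error

All steps in this derivation are correct.
The final answer f'(t) = ((t + 1)*log(t + 1) + 1)*exp(t)/(t + 1) is valid.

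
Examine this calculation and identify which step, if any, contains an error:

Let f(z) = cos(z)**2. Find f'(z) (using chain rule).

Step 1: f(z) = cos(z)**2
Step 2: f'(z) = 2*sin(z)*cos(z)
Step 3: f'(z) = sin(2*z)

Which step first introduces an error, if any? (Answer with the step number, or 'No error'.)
Step 2

Step 2 is incorrect due to a sign flip.
The step shows: 2*sin(z)*cos(z)
The correct value should be: -2*sin(z)*cos(z)

Explanation: The sign of the whole expression was flipped: the term -2*sin(z)*cos(z) was incorrectly written as 2*sin(z)*cos(z)
The later steps are derived from this incorrect expression, so the error originates in Step 2.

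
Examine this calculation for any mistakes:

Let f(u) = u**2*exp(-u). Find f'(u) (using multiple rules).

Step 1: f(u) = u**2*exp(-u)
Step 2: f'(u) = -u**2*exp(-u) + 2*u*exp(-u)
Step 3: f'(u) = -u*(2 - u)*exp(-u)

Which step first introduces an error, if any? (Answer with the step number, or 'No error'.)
Step 3

Step 3 is incorrect due to a sign flip.
The step shows: -u*(2 - u)*exp(-u)
The correct value should be: u*(2 - u)*exp(-u)

Explanation: The sign of the whole expression was flipped: the term u*(2 - u)*exp(-u) was incorrectly written as -u*(2 - u)*exp(-u)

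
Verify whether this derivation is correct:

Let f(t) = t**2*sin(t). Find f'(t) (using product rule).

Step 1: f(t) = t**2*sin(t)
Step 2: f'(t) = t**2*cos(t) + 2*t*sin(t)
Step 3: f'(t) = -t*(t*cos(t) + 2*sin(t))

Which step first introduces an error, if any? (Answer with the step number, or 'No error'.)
Step 3

Step 3 is incorrect due to a sign flip.
The step shows: -t*(t*cos(t) + 2*sin(t))
The correct value should be: t*(t*cos(t) + 2*sin(t))

Explanation: The sign of the whole expression was flipped: the term t*(t*cos(t) + 2*sin(t)) was incorrectly written as -t*(t*cos(t) + 2*sin(t))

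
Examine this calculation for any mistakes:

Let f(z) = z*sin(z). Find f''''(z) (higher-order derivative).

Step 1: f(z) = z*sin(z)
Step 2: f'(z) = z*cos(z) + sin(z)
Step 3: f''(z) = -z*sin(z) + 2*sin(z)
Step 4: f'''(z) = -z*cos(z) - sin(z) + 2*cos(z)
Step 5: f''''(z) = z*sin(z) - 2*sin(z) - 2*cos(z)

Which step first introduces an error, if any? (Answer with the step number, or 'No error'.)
Step 3

Step 3 is incorrect due to a wrong trig function.
The step shows: -z*sin(z) + 2*sin(z)
The correct value should be: -z*sin(z) + 2*cos(z)

Explanation: cos(z) was incorrectly written as sin(z): the term 2*cos(z) was incorrectly written as 2*sin(z)
The later steps are derived from this incorrect expression, so the error originates in Step 3.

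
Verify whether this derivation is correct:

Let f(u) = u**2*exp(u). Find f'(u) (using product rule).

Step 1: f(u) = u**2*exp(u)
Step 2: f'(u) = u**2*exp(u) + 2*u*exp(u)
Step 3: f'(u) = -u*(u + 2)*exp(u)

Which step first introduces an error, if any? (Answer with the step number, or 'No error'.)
Step 3

Step 3 is incorrect due to a sign flip.
The step shows: -u*(u + 2)*exp(u)
The correct value should be: u*(u + 2)*exp(u)

Explanation: The sign of the whole expression was flipped: the term u*(u + 2)*exp(u) was incorrectly written as -u*(u + 2)*exp(u)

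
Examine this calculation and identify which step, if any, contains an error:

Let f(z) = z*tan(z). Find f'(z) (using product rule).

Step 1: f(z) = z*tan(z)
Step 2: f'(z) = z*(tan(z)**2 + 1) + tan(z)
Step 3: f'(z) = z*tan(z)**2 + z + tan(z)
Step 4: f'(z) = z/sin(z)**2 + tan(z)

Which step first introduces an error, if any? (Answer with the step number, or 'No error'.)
Step 4

Step 4 is incorrect due to a wrong trig function.
The step shows: z/sin(z)**2 + tan(z)
The correct value should be: z/cos(z)**2 + tan(z)

Explanation: cos(z) was incorrectly written as sin(z): the term z/cos(z)**2 was incorrectly written as z/sin(z)**2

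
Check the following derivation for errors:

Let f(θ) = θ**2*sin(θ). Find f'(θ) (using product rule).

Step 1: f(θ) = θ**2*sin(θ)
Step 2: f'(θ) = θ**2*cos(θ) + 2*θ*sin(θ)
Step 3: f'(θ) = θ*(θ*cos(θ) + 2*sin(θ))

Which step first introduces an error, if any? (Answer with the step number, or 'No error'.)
No error

All steps in this derivation are correct.
The final answer f'(θ) = θ*(θ*cos(θ) + 2*sin(θ)) is valid.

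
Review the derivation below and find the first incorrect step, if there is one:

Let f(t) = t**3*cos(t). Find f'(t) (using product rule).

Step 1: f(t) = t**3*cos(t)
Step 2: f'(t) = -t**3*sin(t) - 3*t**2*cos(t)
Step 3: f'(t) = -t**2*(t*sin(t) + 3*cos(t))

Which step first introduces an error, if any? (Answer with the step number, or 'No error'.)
Step 2

Step 2 is incorrect due to a sign flip.
The step shows: -t**3*sin(t) - 3*t**2*cos(t)
The correct value should be: -t**3*sin(t) + 3*t**2*cos(t)

Explanation: The sign of one term was flipped: the term 3*t**2*cos(t) was incorrectly written as -3*t**2*cos(t)
The later steps are derived from this incorrect expression, so the error originates in Step 2.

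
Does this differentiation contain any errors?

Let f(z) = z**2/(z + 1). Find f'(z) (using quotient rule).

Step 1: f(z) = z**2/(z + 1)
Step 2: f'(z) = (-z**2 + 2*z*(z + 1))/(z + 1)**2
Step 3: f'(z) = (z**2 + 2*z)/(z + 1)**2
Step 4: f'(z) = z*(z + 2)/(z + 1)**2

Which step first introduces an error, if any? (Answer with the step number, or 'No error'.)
No error

All steps in this derivation are correct.
The final answer f'(z) = z*(z + 2)/(z + 1)**2 is valid.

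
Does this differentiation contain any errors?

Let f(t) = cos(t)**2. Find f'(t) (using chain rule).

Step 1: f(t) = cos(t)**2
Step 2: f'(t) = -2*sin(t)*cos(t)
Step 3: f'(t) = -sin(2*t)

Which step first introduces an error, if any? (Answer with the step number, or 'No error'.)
No error

All steps in this derivation are correct.
The final answer f'(t) = -sin(2*t) is valid.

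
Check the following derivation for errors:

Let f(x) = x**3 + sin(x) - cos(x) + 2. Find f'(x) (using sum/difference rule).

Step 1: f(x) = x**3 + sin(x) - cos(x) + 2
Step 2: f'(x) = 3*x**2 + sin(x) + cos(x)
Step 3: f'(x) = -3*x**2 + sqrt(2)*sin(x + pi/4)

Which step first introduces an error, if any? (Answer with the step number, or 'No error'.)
Step 3

Step 3 is incorrect due to a sign flip.
The step shows: -3*x**2 + sqrt(2)*sin(x + pi/4)
The correct value should be: 3*x**2 + sqrt(2)*sin(x + pi/4)

Explanation: The sign of one term was flipped: the term 3*x**2 was incorrectly written as -3*x**2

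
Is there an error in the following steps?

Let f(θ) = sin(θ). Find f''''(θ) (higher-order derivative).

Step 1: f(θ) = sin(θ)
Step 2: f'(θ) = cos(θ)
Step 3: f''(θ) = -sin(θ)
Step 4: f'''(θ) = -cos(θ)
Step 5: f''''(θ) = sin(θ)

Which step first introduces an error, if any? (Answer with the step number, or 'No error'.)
No error

All steps in this derivation are correct.
The final answer f''''(θ) = sin(θ) is valid.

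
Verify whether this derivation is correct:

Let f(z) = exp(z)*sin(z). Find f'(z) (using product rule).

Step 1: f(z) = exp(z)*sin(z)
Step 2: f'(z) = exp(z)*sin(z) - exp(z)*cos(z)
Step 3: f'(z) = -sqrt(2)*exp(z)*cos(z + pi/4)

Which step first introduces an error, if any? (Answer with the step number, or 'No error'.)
Step 2

Step 2 is incorrect due to a sign flip.
The step shows: exp(z)*sin(z) - exp(z)*cos(z)
The correct value should be: exp(z)*sin(z) + exp(z)*cos(z)

Explanation: The sign of one term was flipped: the term exp(z)*cos(z) was incorrectly written as -exp(z)*cos(z)
The later steps are derived from this incorrect expression, so the error originates in Step 2.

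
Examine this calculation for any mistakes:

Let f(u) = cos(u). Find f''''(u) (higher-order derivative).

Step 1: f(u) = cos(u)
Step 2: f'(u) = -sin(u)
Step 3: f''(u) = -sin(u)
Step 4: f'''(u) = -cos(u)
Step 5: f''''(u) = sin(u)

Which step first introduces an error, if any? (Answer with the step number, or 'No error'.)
Step 3

Step 3 is incorrect due to a wrong trig function.
The step shows: -sin(u)
The correct value should be: -cos(u)

Explanation: cos(u) was incorrectly written as sin(u): the term -cos(u) was incorrectly written as -sin(u)
The later steps are derived from this incorrect expression, so the error originates in Step 3.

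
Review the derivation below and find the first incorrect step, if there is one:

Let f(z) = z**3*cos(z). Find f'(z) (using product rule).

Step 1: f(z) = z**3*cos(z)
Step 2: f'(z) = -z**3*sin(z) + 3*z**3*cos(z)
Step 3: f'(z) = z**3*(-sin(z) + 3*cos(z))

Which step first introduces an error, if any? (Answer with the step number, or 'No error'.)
Step 2

Step 2 is incorrect due to a wrong exponent.
The step shows: -z**3*sin(z) + 3*z**3*cos(z)
The correct value should be: -z**3*sin(z) + 3*z**2*cos(z)

Explanation: The exponent 2 on z was incorrectly written as 3: the term 3*z**2*cos(z) was incorrectly written as 3*z**3*cos(z)
The later steps are derived from this incorrect expression, so the error originates in Step 2.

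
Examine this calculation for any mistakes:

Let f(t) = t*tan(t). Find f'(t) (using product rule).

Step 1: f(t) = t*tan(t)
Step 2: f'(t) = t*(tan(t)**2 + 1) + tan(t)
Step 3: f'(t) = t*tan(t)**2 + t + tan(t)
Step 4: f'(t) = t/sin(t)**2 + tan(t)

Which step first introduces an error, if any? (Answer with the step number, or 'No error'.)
Step 4

Step 4 is incorrect due to a wrong trig function.
The step shows: t/sin(t)**2 + tan(t)
The correct value should be: t/cos(t)**2 + tan(t)

Explanation: cos(t) was incorrectly written as sin(t): the term t/cos(t)**2 was incorrectly written as t/sin(t)**2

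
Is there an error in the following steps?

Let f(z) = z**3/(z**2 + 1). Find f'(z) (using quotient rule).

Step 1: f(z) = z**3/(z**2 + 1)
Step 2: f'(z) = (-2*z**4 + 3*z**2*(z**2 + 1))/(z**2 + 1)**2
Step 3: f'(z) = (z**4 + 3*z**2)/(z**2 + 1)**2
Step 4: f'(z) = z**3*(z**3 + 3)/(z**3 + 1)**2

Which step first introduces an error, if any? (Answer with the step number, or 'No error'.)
Step 4

Step 4 is incorrect due to a wrong exponent.
The step shows: z**3*(z**3 + 3)/(z**3 + 1)**2
The correct value should be: z**2*(z**2 + 3)/(z**2 + 1)**2

Explanation: The exponent 2 on z was incorrectly written as 3: the term z**2*(z**2 + 3)/(z**2 + 1)**2 was incorrectly written as z**3*(z**3 + 3)/(z**3 + 1)**2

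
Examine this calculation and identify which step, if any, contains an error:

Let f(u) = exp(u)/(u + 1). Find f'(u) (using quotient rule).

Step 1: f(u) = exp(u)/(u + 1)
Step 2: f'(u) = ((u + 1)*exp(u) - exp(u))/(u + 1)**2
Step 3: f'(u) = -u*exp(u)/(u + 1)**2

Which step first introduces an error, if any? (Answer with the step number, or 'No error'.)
Step 3

Step 3 is incorrect due to a sign flip.
The step shows: -u*exp(u)/(u + 1)**2
The correct value should be: u*exp(u)/(u + 1)**2

Explanation: The sign of the whole expression was flipped: the term u*exp(u)/(u + 1)**2 was incorrectly written as -u*exp(u)/(u + 1)**2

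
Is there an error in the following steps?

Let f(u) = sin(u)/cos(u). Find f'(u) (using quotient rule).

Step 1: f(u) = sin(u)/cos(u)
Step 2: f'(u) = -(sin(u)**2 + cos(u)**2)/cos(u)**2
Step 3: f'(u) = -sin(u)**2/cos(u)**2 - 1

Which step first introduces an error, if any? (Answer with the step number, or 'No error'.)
Step 2

Step 2 is incorrect due to a sign flip.
The step shows: -(sin(u)**2 + cos(u)**2)/cos(u)**2
The correct value should be: (sin(u)**2 + cos(u)**2)/cos(u)**2

Explanation: The sign of the whole expression was flipped: the term (sin(u)**2 + cos(u)**2)/cos(u)**2 was incorrectly written as -(sin(u)**2 + cos(u)**2)/cos(u)**2
The later steps are derived from this incorrect expression, so the error originates in Step 2.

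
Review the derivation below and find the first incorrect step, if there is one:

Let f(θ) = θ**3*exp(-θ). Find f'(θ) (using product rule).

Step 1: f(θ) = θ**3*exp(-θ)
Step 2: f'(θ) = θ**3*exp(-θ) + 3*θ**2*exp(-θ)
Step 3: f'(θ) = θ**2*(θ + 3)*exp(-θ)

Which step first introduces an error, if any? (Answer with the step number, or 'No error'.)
Step 2

Step 2 is incorrect due to a sign flip.
The step shows: θ**3*exp(-θ) + 3*θ**2*exp(-θ)
The correct value should be: -θ**3*exp(-θ) + 3*θ**2*exp(-θ)

Explanation: The sign of one term was flipped: the term -θ**3*exp(-θ) was incorrectly written as θ**3*exp(-θ)
The later steps are derived from this incorrect expression, so the error originates in Step 2.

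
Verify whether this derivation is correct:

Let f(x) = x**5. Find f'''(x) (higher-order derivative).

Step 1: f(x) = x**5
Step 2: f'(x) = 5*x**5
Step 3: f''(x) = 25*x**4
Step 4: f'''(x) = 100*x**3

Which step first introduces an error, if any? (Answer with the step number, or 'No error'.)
Step 2

Step 2 is incorrect due to a wrong exponent.
The step shows: 5*x**5
The correct value should be: 5*x**4

Explanation: The exponent 4 on x was incorrectly written as 5: the term 5*x**4 was incorrectly written as 5*x**5
The later steps are derived from this incorrect expression, so the error originates in Step 2.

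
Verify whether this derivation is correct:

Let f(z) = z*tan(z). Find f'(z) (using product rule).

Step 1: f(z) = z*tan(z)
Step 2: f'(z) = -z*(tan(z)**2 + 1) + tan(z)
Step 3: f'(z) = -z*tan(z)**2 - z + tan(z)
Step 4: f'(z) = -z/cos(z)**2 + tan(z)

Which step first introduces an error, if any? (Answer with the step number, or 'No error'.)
Step 2

Step 2 is incorrect due to a sign flip.
The step shows: -z*(tan(z)**2 + 1) + tan(z)
The correct value should be: z*(tan(z)**2 + 1) + tan(z)

Explanation: The sign of one term was flipped: the term z*(tan(z)**2 + 1) was incorrectly written as -z*(tan(z)**2 + 1)
The later steps are derived from this incorrect expression, so the error originates in Step 2.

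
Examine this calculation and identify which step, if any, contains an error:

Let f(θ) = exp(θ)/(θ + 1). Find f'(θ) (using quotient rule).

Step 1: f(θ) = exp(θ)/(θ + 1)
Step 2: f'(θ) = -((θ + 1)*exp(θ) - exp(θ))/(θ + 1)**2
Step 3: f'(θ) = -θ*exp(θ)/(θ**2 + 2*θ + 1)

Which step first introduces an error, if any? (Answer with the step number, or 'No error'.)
Step 2

Step 2 is incorrect due to a sign flip.
The step shows: -((θ + 1)*exp(θ) - exp(θ))/(θ + 1)**2
The correct value should be: ((θ + 1)*exp(θ) - exp(θ))/(θ + 1)**2

Explanation: The sign of the whole expression was flipped: the term ((θ + 1)*exp(θ) - exp(θ))/(θ + 1)**2 was incorrectly written as -((θ + 1)*exp(θ) - exp(θ))/(θ + 1)**2
The later steps are derived from this incorrect expression, so the error originates in Step 2.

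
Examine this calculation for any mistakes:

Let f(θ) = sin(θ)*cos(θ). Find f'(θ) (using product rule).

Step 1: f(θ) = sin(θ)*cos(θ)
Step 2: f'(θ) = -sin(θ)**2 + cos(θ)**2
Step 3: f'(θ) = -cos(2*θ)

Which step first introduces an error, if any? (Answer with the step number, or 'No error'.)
Step 3

Step 3 is incorrect due to a sign flip.
The step shows: -cos(2*θ)
The correct value should be: cos(2*θ)

Explanation: The sign of the whole expression was flipped: the term cos(2*θ) was incorrectly written as -cos(2*θ)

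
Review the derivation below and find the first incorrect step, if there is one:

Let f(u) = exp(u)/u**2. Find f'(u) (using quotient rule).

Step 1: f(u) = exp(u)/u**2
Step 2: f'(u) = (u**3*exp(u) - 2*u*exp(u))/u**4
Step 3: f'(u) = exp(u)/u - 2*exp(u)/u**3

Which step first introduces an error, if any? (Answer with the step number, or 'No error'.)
Step 2

Step 2 is incorrect due to a wrong exponent.
The step shows: (u**3*exp(u) - 2*u*exp(u))/u**4
The correct value should be: (u**2*exp(u) - 2*u*exp(u))/u**4

Explanation: The exponent 2 on u was incorrectly written as 3: the term (u**2*exp(u) - 2*u*exp(u))/u**4 was incorrectly written as (u**3*exp(u) - 2*u*exp(u))/u**4
The later steps are derived from this incorrect expression, so the error originates in Step 2.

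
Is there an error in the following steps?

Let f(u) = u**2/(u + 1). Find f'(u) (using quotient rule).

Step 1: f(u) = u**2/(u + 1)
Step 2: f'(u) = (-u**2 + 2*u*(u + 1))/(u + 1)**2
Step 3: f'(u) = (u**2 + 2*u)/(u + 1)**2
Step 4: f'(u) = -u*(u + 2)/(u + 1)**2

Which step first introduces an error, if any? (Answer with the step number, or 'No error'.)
Step 4

Step 4 is incorrect due to a sign flip.
The step shows: -u*(u + 2)/(u + 1)**2
The correct value should be: u*(u + 2)/(u + 1)**2

Explanation: The sign of the whole expression was flipped: the term u*(u + 2)/(u + 1)**2 was incorrectly written as -u*(u + 2)/(u + 1)**2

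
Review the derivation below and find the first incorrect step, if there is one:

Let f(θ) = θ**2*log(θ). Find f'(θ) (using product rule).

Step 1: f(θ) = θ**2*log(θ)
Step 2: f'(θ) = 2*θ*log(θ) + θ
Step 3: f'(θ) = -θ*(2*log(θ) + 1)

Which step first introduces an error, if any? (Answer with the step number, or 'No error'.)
Step 3

Step 3 is incorrect due to a sign flip.
The step shows: -θ*(2*log(θ) + 1)
The correct value should be: θ*(2*log(θ) + 1)

Explanation: The sign of the whole expression was flipped: the term θ*(2*log(θ) + 1) was incorrectly written as -θ*(2*log(θ) + 1)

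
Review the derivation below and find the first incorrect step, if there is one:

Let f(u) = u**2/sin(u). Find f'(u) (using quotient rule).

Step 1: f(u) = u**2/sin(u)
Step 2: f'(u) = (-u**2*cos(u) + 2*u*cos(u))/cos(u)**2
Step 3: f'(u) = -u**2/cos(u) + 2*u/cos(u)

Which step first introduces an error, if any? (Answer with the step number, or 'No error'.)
Step 2

Step 2 is incorrect due to a wrong trig function.
The step shows: (-u**2*cos(u) + 2*u*cos(u))/cos(u)**2
The correct value should be: (-u**2*cos(u) + 2*u*sin(u))/sin(u)**2

Explanation: sin(u) was incorrectly written as cos(u): the term (-u**2*cos(u) + 2*u*sin(u))/sin(u)**2 was incorrectly written as (-u**2*cos(u) + 2*u*cos(u))/cos(u)**2
The later steps are derived from this incorrect expression, so the error originates in Step 2.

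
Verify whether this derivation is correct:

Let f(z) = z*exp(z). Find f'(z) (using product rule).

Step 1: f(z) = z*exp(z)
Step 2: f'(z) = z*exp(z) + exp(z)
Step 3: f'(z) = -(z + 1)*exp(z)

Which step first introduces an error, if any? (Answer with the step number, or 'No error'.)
Step 3

Step 3 is incorrect due to a sign flip.
The step shows: -(z + 1)*exp(z)
The correct value should be: (z + 1)*exp(z)

Explanation: The sign of the whole expression was flipped: the term (z + 1)*exp(z) was incorrectly written as -(z + 1)*exp(z)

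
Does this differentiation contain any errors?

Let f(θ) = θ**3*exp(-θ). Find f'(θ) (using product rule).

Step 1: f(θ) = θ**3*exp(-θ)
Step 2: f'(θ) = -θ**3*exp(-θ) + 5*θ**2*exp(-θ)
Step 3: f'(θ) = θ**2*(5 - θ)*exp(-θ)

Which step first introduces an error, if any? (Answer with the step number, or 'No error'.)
Step 2

Step 2 is incorrect due to a wrong coefficient.
The step shows: -θ**3*exp(-θ) + 5*θ**2*exp(-θ)
The correct value should be: -θ**3*exp(-θ) + 3*θ**2*exp(-θ)

Explanation: The coefficient 3 was incorrectly written as 5: the term 3*θ**2*exp(-θ) was incorrectly written as 5*θ**2*exp(-θ)
The later steps are derived from this incorrect expression, so the error originates in Step 2.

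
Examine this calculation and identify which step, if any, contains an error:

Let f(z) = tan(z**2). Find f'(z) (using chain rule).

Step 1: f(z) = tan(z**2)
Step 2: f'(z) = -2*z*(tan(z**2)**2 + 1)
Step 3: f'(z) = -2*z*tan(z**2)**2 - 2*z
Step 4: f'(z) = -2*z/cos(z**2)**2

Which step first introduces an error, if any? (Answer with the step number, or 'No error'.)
Step 2

Step 2 is incorrect due to a sign flip.
The step shows: -2*z*(tan(z**2)**2 + 1)
The correct value should be: 2*z*(tan(z**2)**2 + 1)

Explanation: The sign of the whole expression was flipped: the term 2*z*(tan(z**2)**2 + 1) was incorrectly written as -2*z*(tan(z**2)**2 + 1)
The later steps are derived from this incorrect expression, so the error originates in Step 2.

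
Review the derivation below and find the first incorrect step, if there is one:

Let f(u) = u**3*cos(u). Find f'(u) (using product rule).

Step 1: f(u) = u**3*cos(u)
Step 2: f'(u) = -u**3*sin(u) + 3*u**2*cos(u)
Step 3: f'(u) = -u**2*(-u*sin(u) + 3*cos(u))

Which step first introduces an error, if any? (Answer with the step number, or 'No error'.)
Step 3

Step 3 is incorrect due to a sign flip.
The step shows: -u**2*(-u*sin(u) + 3*cos(u))
The correct value should be: u**2*(-u*sin(u) + 3*cos(u))

Explanation: The sign of the whole expression was flipped: the term u**2*(-u*sin(u) + 3*cos(u)) was incorrectly written as -u**2*(-u*sin(u) + 3*cos(u))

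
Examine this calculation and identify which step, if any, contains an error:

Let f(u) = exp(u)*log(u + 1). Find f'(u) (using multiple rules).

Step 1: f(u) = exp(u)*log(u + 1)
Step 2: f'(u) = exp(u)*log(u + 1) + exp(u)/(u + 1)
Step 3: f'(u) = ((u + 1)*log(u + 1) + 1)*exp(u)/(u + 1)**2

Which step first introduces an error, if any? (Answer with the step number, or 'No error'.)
Step 3

Step 3 is incorrect due to a wrong exponent.
The step shows: ((u + 1)*log(u + 1) + 1)*exp(u)/(u + 1)**2
The correct value should be: ((u + 1)*log(u + 1) + 1)*exp(u)/(u + 1)

Explanation: The exponent -1 on u + 1 was incorrectly written as -2: the term ((u + 1)*log(u + 1) + 1)*exp(u)/(u + 1) was incorrectly written as ((u + 1)*log(u + 1) + 1)*exp(u)/(u + 1)**2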